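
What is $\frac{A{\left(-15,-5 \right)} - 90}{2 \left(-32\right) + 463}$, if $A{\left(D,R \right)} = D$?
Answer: $- \frac{5}{19} \approx -0.26316$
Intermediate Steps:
$\frac{A{\left(-15,-5 \right)} - 90}{2 \left(-32\right) + 463} = \frac{-15 - 90}{2 \left(-32\right) + 463} = - \frac{105}{-64 + 463} = - \frac{105}{399} = \left(-105\right) \frac{1}{399} = - \frac{5}{19}$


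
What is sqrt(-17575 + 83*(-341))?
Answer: I*sqrt(45878) ≈ 214.19*I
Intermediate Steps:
sqrt(-17575 + 83*(-341)) = sqrt(-17575 - 28303) = sqrt(-45878) = I*sqrt(45878)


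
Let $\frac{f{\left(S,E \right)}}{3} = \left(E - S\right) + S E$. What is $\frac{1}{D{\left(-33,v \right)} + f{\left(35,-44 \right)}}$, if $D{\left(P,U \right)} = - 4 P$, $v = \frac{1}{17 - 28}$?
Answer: $- \frac{1}{4725} \approx -0.00021164$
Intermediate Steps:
$v = - \frac{1}{11}$ ($v = \frac{1}{-11} = - \frac{1}{11} \approx -0.090909$)
$f{\left(S,E \right)} = - 3 S + 3 E + 3 E S$ ($f{\left(S,E \right)} = 3 \left(\left(E - S\right) + S E\right) = 3 \left(\left(E - S\right) + E S\right) = 3 \left(E - S + E S\right) = - 3 S + 3 E + 3 E S$)
$\frac{1}{D{\left(-33,v \right)} + f{\left(35,-44 \right)}} = \frac{1}{\left(-4\right) \left(-33\right) + \left(\left(-3\right) 35 + 3 \left(-44\right) + 3 \left(-44\right) 35\right)} = \frac{1}{132 - 4857} = \frac{1}{-4725} = - \frac{1}{4725}$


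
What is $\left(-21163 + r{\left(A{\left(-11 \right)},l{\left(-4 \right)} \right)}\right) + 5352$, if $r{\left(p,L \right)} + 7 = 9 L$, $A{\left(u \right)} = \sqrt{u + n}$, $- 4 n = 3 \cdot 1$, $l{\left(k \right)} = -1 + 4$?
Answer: $-15791$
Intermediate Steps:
$l{\left(k \right)} = 3$
$n = - \frac{3}{4}$ ($n = - \frac{3 \cdot 1}{4} = \left(- \frac{1}{4}\right) 3 = - \frac{3}{4} \approx -0.75$)
$A{\left(u \right)} = \sqrt{- \frac{3}{4} + u}$ ($A{\left(u \right)} = \sqrt{u - \frac{3}{4}} = \sqrt{- \frac{3}{4} + u}$)
$r{\left(p,L \right)} = -7 + 9 L$
$\left(-21163 + r{\left(A{\left(-11 \right)},l{\left(-4 \right)} \right)}\right) + 5352 = \left(-21163 + \left(-7 + 9 \cdot 3\right)\right) + 5352 = \left(-21163 + \left(-7 + 27\right)\right) + 5352 = \left(-21163 + 20\right) + 5352 = -21143 + 5352 = -15791$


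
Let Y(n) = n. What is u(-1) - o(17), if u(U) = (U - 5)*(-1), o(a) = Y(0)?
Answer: 6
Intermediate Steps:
o(a) = 0
u(U) = 5 - U (u(U) = (-5 + U)*(-1) = 5 - U)
u(-1) - o(17) = (5 - 1*(-1)) - 1*0 = (5 + 1) + 0 = 6 + 0 = 6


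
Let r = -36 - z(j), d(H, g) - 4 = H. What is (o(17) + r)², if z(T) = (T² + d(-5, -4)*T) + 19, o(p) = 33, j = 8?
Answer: 6084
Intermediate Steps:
d(H, g) = 4 + H
z(T) = 19 + T² - T (z(T) = (T² + (4 - 5)*T) + 19 = (T² - T) + 19 = 19 + T² - T)
r = -111 (r = -36 - (19 + 8² - 1*8) = -36 - (19 + 64 - 8) = -36 - 1*75 = -36 - 75 = -111)
(o(17) + r)² = (33 - 111)² = (-78)² = 6084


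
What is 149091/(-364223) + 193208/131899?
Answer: 50705843575/48040649477 ≈ 1.0555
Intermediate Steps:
149091/(-364223) + 193208/131899 = 149091*(-1/364223) + 193208*(1/131899) = -149091/364223 + 193208/131899 = 50705843575/48040649477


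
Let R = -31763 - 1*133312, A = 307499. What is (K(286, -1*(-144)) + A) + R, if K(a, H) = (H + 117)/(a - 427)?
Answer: 6693841/47 ≈ 1.4242e+5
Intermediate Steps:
R = -165075 (R = -31763 - 133312 = -165075)
K(a, H) = (117 + H)/(-427 + a)
(K(286, -1*(-144)) + A) + R = ((117 - 1*(-144))/(-427 + 286) + 307499) - 165075 = ((117 + 144)/(-141) + 307499) - 165075 = (-1/141*261 + 307499) - 165075 = (-87/47 + 307499) - 165075 = 14452366/47 - 165075 = 6693841/47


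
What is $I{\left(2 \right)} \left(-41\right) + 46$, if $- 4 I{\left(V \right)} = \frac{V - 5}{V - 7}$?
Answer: $\frac{1043}{20} \approx 52.15$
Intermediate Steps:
$I{\left(V \right)} = - \frac{-5 + V}{4 \left(-7 + V\right)}$ ($I{\left(V \right)} = - \frac{\left(V - 5\right) \frac{1}{V - 7}}{4} = - \frac{\left(V - 5\right) \frac{1}{-7 + V}}{4} = - \frac{\left(-5 + V\right) \frac{1}{-7 + V}}{4} = - \frac{\frac{1}{-7 + V} \left(-5 + V\right)}{4} = - \frac{-5 + V}{4 \left(-7 + V\right)}$)
$I{\left(2 \right)} \left(-41\right) + 46 = \frac{5 - 2}{4 \left(-7 + 2\right)} \left(-41\right) + 46 = \frac{5 - 2}{4 \left(-5\right)} \left(-41\right) + 46 = \frac{1}{4} \left(- \frac{1}{5}\right) 3 \left(-41\right) + 46 = \left(- \frac{3}{20}\right) \left(-41\right) + 46 = \frac{123}{20} + 46 = \frac{1043}{20}$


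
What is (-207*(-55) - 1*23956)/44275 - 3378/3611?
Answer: -8476297/6951175 ≈ -1.2194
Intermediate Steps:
(-207*(-55) - 1*23956)/44275 - 3378/3611 = (11385 - 23956)*(1/44275) - 3378*1/3611 = -12571*1/44275 - 3378/3611 = -12571/44275 - 3378/3611 = -8476297/6951175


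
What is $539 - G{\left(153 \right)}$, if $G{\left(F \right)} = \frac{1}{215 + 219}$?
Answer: $\frac{233925}{434} \approx 539.0$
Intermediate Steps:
$G{\left(F \right)} = \frac{1}{434}$
$539 - G{\left(153 \right)} = 539 - \frac{1}{434} = \frac{233925}{434}$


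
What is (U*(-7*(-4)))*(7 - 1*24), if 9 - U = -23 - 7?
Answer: -18564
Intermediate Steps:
U = 39 (U = 9 - (-23 - 7) = 9 - 1*(-30) = 9 + 30 = 39)
(U*(-7*(-4)))*(7 - 1*24) = (39*(-7*(-4)))*(7 - 1*24) = (39*28)*(7 - 24) = 1092*(-17) = -18564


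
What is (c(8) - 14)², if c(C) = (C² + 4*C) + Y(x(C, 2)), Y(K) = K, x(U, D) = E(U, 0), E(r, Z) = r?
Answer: 8100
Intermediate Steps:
x(U, D) = U
c(C) = C² + 5*C (c(C) = (C² + 4*C) + C = C² + 5*C)
(c(8) - 14)² = (8*(5 + 8) - 14)² = (8*13 - 14)² = (104 - 14)² = 90² = 8100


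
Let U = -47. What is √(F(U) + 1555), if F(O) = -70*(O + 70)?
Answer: I*√55 ≈ 7.4162*I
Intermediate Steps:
F(O) = -4900 - 70*O (F(O) = -70*(70 + O) = -4900 - 70*O)
√(F(U) + 1555) = √((-4900 - 70*(-47)) + 1555) = √((-4900 + 3290) + 1555) = √(-1610 + 1555) = √(-55) = I*√55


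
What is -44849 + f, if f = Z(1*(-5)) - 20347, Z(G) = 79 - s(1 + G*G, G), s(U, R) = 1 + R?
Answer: -65113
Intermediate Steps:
Z(G) = 78 - G (Z(G) = 79 - (1 + G) = 79 + (-1 - G) = 78 - G)
f = -20264 (f = (78 - (-5)) - 20347 = (78 - 1*(-5)) - 20347 = (78 + 5) - 20347 = 83 - 20347 = -20264)
-44849 + f = -44849 - 20264 = -65113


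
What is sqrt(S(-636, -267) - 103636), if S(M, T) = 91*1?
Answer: 3*I*sqrt(11505) ≈ 321.78*I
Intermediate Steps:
S(M, T) = 91
sqrt(S(-636, -267) - 103636) = sqrt(91 - 103636) = sqrt(-103545) = 3*I*sqrt(11505)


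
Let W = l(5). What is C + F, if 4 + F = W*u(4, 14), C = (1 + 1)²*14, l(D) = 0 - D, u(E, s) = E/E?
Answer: 47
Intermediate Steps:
u(E, s) = 1
l(D) = -D
W = -5 (W = -1*5 = -5)
C = 56 (C = 2²*14 = 4*14 = 56)
F = -9 (F = -4 - 5*1 = -4 - 5 = -9)
C + F = 56 - 9 = 47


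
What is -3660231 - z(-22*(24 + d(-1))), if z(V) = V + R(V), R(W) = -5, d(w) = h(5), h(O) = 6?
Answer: -3659566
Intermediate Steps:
d(w) = 6
z(V) = -5 + V (z(V) = V - 5 = -5 + V)
-3660231 - z(-22*(24 + d(-1))) = -3660231 - (-5 - 22*(24 + 6)) = -3660231 - (-5 - 22*30) = -3660231 - (-5 - 660) = -3660231 - 1*(-665) = -3660231 + 665 = -3659566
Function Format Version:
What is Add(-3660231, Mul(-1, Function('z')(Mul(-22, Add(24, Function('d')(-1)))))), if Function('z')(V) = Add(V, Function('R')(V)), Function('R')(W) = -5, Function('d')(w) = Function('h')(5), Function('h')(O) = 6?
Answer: -3659566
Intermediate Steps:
Function('d')(w) = 6
Function('z')(V) = Add(-5, V) (Function('z')(V) = Add(V, -5) = Add(-5, V))
Add(-3660231, Mul(-1, Function('z')(Mul(-22, Add(24, Function('d')(-1)))))) = Add(-3660231, Mul(-1, Add(-5, Mul(-22, Add(24, 6))))) = Add(-3660231, Mul(-1, Add(-5, Mul(-22, 30)))) = Add(-3660231, Mul(-1, Add(-5, -660))) = Add(-3660231, Mul(-1, -665)) = Add(-3660231, 665) = -3659566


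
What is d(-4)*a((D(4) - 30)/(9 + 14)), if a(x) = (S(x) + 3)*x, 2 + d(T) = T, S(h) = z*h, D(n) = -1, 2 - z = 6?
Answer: 35898/529 ≈ 67.860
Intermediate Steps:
z = -4 (z = 2 - 1*6 = 2 - 6 = -4)
S(h) = -4*h
d(T) = -2 + T
a(x) = x*(3 - 4*x) (a(x) = (-4*x + 3)*x = (3 - 4*x)*x = x*(3 - 4*x))
d(-4)*a((D(4) - 30)/(9 + 14)) = (-2 - 4)*(((-1 - 30)/(9 + 14))*(3 - 4*(-1 - 30)/(9 + 14))) = -6*(-31/23)*(3 - (-124)/23) = -6*(-31*1/23)*(3 - (-124)/23) = -(-186)*(3 - 4*(-31/23))/23 = -(-186)*(3 + 124/23)/23 = -(-186)*193/(23*23) = -6*(-5983/529) = 35898/529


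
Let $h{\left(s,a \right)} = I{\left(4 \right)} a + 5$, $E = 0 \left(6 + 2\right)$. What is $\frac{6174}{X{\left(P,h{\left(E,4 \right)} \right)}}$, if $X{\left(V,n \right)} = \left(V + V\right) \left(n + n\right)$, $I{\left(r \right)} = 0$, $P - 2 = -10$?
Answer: $- \frac{3087}{80} \approx -38.588$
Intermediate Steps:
$P = -8$ ($P = 2 - 10 = -8$)
$E = 0$ ($E = 0 \cdot 8 = 0$)
$h{\left(s,a \right)} = 5$ ($h{\left(s,a \right)} = 0 a + 5 = 0 + 5 = 5$)
$X{\left(V,n \right)} = 4 V n$ ($X{\left(V,n \right)} = 2 V 2 n = 4 V n$)
$\frac{6174}{X{\left(P,h{\left(E,4 \right)} \right)}} = \frac{6174}{4 \left(-8\right) 5} = \frac{6174}{-160} = 6174 \left(- \frac{1}{160}\right) = - \frac{3087}{80}$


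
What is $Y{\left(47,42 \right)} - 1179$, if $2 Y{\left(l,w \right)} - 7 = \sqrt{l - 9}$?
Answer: $- \frac{2351}{2} + \frac{\sqrt{38}}{2} \approx -1172.4$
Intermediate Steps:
$Y{\left(l,w \right)} = \frac{7}{2} + \frac{\sqrt{-9 + l}}{2}$ ($Y{\left(l,w \right)} = \frac{7}{2} + \frac{\sqrt{l - 9}}{2} = \frac{7}{2} + \frac{\sqrt{-9 + l}}{2}$)
$Y{\left(47,42 \right)} - 1179 = \left(\frac{7}{2} + \frac{\sqrt{-9 + 47}}{2}\right) - 1179 = \left(\frac{7}{2} + \frac{\sqrt{38}}{2}\right) - 1179 = - \frac{2351}{2} + \frac{\sqrt{38}}{2}$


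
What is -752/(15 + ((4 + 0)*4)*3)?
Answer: -752/63 ≈ -11.937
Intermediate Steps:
-752/(15 + ((4 + 0)*4)*3) = -752/(15 + (4*4)*3) = -752/(15 + 16*3) = -752/(15 + 48) = -752/63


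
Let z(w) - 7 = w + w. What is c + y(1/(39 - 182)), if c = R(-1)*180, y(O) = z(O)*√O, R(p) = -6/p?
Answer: 1080 + 999*I*√143/20449 ≈ 1080.0 + 0.5842*I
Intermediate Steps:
z(w) = 7 + 2*w (z(w) = 7 + (w + w) = 7 + 2*w)
y(O) = √O*(7 + 2*O) (y(O) = (7 + 2*O)*√O = √O*(7 + 2*O))
c = 1080 (c = -6/(-1)*180 = -6*(-1)*180 = 6*180 = 1080)
c + y(1/(39 - 182)) = 1080 + √(1/(39 - 182))*(7 + 2/(39 - 182)) = 1080 + √(1/(-143))*(7 + 2/(-143)) = 1080 + √(-1/143)*(7 + 2*(-1/143)) = 1080 + (I*√143/143)*(7 - 2/143) = 1080 + (I*√143/143)*(999/143) = 1080 + 999*I*√143/20449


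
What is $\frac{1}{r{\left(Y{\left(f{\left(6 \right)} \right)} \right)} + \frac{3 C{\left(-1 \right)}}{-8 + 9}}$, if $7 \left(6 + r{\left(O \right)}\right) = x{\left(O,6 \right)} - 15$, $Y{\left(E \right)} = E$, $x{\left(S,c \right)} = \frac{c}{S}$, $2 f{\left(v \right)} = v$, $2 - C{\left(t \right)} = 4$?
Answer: $- \frac{7}{97} \approx -0.072165$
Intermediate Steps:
$C{\left(t \right)} = -2$ ($C{\left(t \right)} = 2 - 4 = -2$)
$f{\left(v \right)} = \frac{v}{2}$
$r{\left(O \right)} = - \frac{57}{7} + \frac{6}{7 O}$ ($r{\left(O \right)} = -6 + \frac{\frac{6}{O} - 15}{7} = -6 + \frac{-15 + \frac{6}{O}}{7} = -6 - \left(\frac{15}{7} - \frac{6}{7 O}\right) = - \frac{57}{7} + \frac{6}{7 O}$)
$\frac{1}{r{\left(Y{\left(f{\left(6 \right)} \right)} \right)} + \frac{3 C{\left(-1 \right)}}{-8 + 9}} = \frac{1}{\frac{3 \left(2 - 19 \cdot \frac{1}{2} \cdot 6\right)}{7 \cdot \frac{1}{2} \cdot 6} + \frac{3 \left(-2\right)}{-8 + 9}} = \frac{1}{\frac{3 \left(2 - 57\right)}{7 \cdot 3} - \frac{6}{1}} = \frac{1}{\frac{3}{7} \cdot \frac{1}{3} \left(2 - 57\right) - 6} = \frac{1}{\frac{3}{7} \cdot \frac{1}{3} \left(-55\right) - 6} = \frac{1}{- \frac{55}{7} - 6} = \frac{1}{- \frac{97}{7}} = - \frac{7}{97}$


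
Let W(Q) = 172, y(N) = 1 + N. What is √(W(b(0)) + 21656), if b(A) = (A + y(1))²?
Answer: 2*√5457 ≈ 147.74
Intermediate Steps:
b(A) = (2 + A)² (b(A) = (A + (1 + 1))² = (A + 2)² = (2 + A)²)
√(W(b(0)) + 21656) = √(172 + 21656) = √21828 = 2*√5457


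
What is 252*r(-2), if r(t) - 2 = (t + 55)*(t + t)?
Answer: -52920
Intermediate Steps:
r(t) = 2 + 2*t*(55 + t) (r(t) = 2 + (t + 55)*(t + t) = 2 + (55 + t)*(2*t) = 2 + 2*t*(55 + t))
252*r(-2) = 252*(2 + 2*(-2)² + 110*(-2)) = 252*(2 + 2*4 - 220) = 252*(2 + 8 - 220) = 252*(-210) = -52920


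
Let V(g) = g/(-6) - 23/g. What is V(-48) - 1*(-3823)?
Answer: 183911/48 ≈ 3831.5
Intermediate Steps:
V(g) = -23/g - g/6 (V(g) = g*(-⅙) - 23/g = -g/6 - 23/g = -23/g - g/6)
V(-48) - 1*(-3823) = (-23/(-48) - ⅙*(-48)) - 1*(-3823) = (-23*(-1/48) + 8) + 3823 = (23/48 + 8) + 3823 = 407/48 + 3823 = 183911/48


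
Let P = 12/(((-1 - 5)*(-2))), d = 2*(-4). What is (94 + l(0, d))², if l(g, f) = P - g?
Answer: 9025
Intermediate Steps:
d = -8
P = 1 (P = 12/((-6*(-2))) = 12/12 = 12*(1/12) = 1)
l(g, f) = 1 - g
(94 + l(0, d))² = (94 + (1 - 1*0))² = (94 + (1 + 0))² = (94 + 1)² = 95² = 9025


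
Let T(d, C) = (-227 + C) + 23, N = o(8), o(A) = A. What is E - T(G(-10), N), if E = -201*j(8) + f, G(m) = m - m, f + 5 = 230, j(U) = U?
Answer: -1187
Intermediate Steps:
N = 8
f = 225 (f = -5 + 230 = 225)
G(m) = 0
T(d, C) = -204 + C
E = -1383 (E = -201*8 + 225 = -1608 + 225 = -1383)
E - T(G(-10), N) = -1383 - (-204 + 8) = -1383 - 1*(-196) = -1383 + 196 = -1187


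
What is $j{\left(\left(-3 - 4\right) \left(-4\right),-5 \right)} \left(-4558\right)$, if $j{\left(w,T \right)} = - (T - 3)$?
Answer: $-36464$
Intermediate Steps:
$j{\left(w,T \right)} = 3 - T$ ($j{\left(w,T \right)} = - (-3 + T) = 3 - T$)
$j{\left(\left(-3 - 4\right) \left(-4\right),-5 \right)} \left(-4558\right) = \left(3 - -5\right) \left(-4558\right) = \left(3 + 5\right) \left(-4558\right) = 8 \left(-4558\right) = -36464$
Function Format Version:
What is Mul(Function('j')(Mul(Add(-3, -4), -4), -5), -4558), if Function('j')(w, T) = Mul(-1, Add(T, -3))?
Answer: -36464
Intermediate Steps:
Function('j')(w, T) = Add(3, Mul(-1, T)) (Function('j')(w, T) = Mul(-1, Add(-3, T)) = Add(3, Mul(-1, T)))
Mul(Function('j')(Mul(Add(-3, -4), -4), -5), -4558) = Mul(Add(3, Mul(-1, -5)), -4558) = Mul(Add(3, 5), -4558) = Mul(8, -4558) = -36464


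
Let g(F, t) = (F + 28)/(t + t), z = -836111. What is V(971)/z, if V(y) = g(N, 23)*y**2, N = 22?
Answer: -23571025/19230553 ≈ -1.2257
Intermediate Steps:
g(F, t) = (28 + F)/(2*t) (g(F, t) = (28 + F)/((2*t)) = (28 + F)*(1/(2*t)) = (28 + F)/(2*t))
V(y) = 25*y**2/23 (V(y) = ((1/2)*(28 + 22)/23)*y**2 = ((1/2)*(1/23)*50)*y**2 = 25*y**2/23)
V(971)/z = ((25/23)*971**2)/(-836111) = ((25/23)*942841)*(-1/836111) = (23571025/23)*(-1/836111) = -23571025/19230553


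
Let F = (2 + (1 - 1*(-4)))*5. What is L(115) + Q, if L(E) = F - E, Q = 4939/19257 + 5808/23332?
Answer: -8929316129/112326081 ≈ -79.495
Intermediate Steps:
Q = 56770351/112326081 (Q = 4939*(1/19257) + 5808*(1/23332) = 4939/19257 + 1452/5833 = 56770351/112326081 ≈ 0.50541)
F = 35 (F = (2 + (1 + 4))*5 = (2 + 5)*5 = 7*5 = 35)
L(E) = 35 - E
L(115) + Q = (35 - 1*115) + 56770351/112326081 = (35 - 115) + 56770351/112326081 = -80 + 56770351/112326081 = -8929316129/112326081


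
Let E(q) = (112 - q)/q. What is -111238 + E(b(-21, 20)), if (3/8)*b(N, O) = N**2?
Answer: -2336017/21 ≈ -1.1124e+5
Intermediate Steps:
b(N, O) = 8*N**2/3
E(q) = (112 - q)/q
-111238 + E(b(-21, 20)) = -111238 + (112 - 8*(-21)**2/3)/(((8/3)*(-21)**2)) = -111238 + (112 - 8*441/3)/(((8/3)*441)) = -111238 + (112 - 1*1176)/1176 = -111238 + (112 - 1176)/1176 = -111238 + (1/1176)*(-1064) = -111238 - 19/21 = -2336017/21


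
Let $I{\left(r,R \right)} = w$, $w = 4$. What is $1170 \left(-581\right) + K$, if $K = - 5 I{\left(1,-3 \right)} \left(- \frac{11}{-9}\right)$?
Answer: $- \frac{6118150}{9} \approx -6.7979 \cdot 10^{5}$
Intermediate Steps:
$I{\left(r,R \right)} = 4$
$K = - \frac{220}{9}$ ($K = \left(-5\right) 4 \left(- \frac{11}{-9}\right) = - 20 \left(\left(-11\right) \left(- \frac{1}{9}\right)\right) = \left(-20\right) \frac{11}{9} = - \frac{220}{9} \approx -24.444$)
$1170 \left(-581\right) + K = 1170 \left(-581\right) - \frac{220}{9} = -679770 - \frac{220}{9} = - \frac{6118150}{9}$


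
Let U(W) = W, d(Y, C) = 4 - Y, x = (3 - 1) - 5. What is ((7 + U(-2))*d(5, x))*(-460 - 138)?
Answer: 2990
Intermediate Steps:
x = -3 (x = 2 - 5 = -3)
((7 + U(-2))*d(5, x))*(-460 - 138) = ((7 - 2)*(4 - 1*5))*(-460 - 138) = (5*(4 - 5))*(-598) = (5*(-1))*(-598) = -5*(-598) = 2990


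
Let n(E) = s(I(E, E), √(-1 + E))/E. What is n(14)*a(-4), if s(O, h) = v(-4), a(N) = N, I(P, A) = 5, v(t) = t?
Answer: 8/7 ≈ 1.1429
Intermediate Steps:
s(O, h) = -4
n(E) = -4/E
n(14)*a(-4) = -4/14*(-4) = -4*1/14*(-4) = -2/7*(-4) = 8/7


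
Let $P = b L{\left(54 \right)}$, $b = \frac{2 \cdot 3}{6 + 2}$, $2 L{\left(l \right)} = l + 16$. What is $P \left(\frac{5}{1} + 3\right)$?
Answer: $210$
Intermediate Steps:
$L{\left(l \right)} = 8 + \frac{l}{2}$ ($L{\left(l \right)} = \frac{l + 16}{2} = \frac{16 + l}{2} = 8 + \frac{l}{2}$)
$b = \frac{3}{4}$ ($b = \frac{6}{8} = 6 \cdot \frac{1}{8} = \frac{3}{4} \approx 0.75$)
$P = \frac{105}{4}$ ($P = \frac{3 \left(8 + \frac{1}{2} \cdot 54\right)}{4} = \frac{3 \left(8 + 27\right)}{4} = \frac{3}{4} \cdot 35 = \frac{105}{4} \approx 26.25$)
$P \left(\frac{5}{1} + 3\right) = \frac{105 \left(\frac{5}{1} + 3\right)}{4} = \frac{105 \left(5 \cdot 1 + 3\right)}{4} = \frac{105 \left(5 + 3\right)}{4} = \frac{105}{4} \cdot 8 = 210$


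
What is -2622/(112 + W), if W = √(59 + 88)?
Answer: -1824/77 + 114*√3/77 ≈ -21.124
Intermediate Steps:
W = 7*√3 (W = √147 = 7*√3 ≈ 12.124)
-2622/(112 + W) = -2622/(112 + 7*√3)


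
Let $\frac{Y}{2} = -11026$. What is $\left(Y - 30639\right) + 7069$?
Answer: $-45622$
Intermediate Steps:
$Y = -22052$ ($Y = 2 \left(-11026\right) = -22052$)
$\left(Y - 30639\right) + 7069 = \left(-22052 - 30639\right) + 7069 = -52691 + 7069 = -45622$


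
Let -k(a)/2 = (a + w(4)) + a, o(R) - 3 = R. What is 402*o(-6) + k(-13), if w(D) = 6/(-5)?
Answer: -5758/5 ≈ -1151.6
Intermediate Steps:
w(D) = -6/5 (w(D) = 6*(-⅕) = -6/5)
o(R) = 3 + R
k(a) = 12/5 - 4*a (k(a) = -2*((a - 6/5) + a) = -2*((-6/5 + a) + a) = -2*(-6/5 + 2*a) = 12/5 - 4*a)
402*o(-6) + k(-13) = 402*(3 - 6) + (12/5 - 4*(-13)) = 402*(-3) + (12/5 + 52) = -1206 + 272/5 = -5758/5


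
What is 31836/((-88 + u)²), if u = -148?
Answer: 7959/13924 ≈ 0.57160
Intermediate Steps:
31836/((-88 + u)²) = 31836/((-88 - 148)²) = 31836/((-236)²) = 31836/55696 = 31836*(1/55696) = 7959/13924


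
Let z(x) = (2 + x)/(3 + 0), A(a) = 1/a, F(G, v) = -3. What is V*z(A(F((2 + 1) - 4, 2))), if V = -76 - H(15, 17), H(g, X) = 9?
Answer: -425/9 ≈ -47.222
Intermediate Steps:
z(x) = ⅔ + x/3 (z(x) = (2 + x)/3 = (2 + x)*(⅓) = ⅔ + x/3)
V = -85 (V = -76 - 1*9 = -76 - 9 = -85)
V*z(A(F((2 + 1) - 4, 2))) = -85*(⅔ + (⅓)/(-3)) = -85*(⅔ + (⅓)*(-⅓)) = -85*(⅔ - ⅑) = -85*5/9 = -425/9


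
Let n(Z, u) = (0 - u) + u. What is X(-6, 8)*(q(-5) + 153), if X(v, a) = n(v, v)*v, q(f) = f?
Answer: 0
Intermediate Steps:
n(Z, u) = 0 (n(Z, u) = -u + u = 0)
X(v, a) = 0 (X(v, a) = 0*v = 0)
X(-6, 8)*(q(-5) + 153) = 0*(-5 + 153) = 0*148 = 0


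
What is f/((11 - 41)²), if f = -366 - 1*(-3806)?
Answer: 172/45 ≈ 3.8222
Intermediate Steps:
f = 3440 (f = -366 + 3806 = 3440)
f/((11 - 41)²) = 3440/((11 - 41)²) = 3440/((-30)²) = 3440/900 = 3440*(1/900) = 172/45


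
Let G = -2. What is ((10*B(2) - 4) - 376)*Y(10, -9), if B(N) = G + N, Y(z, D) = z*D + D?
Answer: 37620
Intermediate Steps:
Y(z, D) = D + D*z (Y(z, D) = D*z + D = D + D*z)
B(N) = -2 + N
((10*B(2) - 4) - 376)*Y(10, -9) = ((10*(-2 + 2) - 4) - 376)*(-9*(1 + 10)) = ((10*0 - 4) - 376)*(-9*11) = ((0 - 4) - 376)*(-99) = (-4 - 376)*(-99) = -380*(-99) = 37620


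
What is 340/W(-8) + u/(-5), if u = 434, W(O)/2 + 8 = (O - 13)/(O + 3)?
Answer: -12496/95 ≈ -131.54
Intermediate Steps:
W(O) = -16 + 2*(-13 + O)/(3 + O) (W(O) = -16 + 2*((O - 13)/(O + 3)) = -16 + 2*((-13 + O)/(3 + O)) = -16 + 2*(-13 + O)/(3 + O))
340/W(-8) + u/(-5) = 340/((2*(-37 - 7*(-8))/(3 - 8))) + 434/(-5) = 340/((2*(-37 + 56)/(-5))) + 434*(-1/5) = 340/((2*(-1/5)*19)) - 434/5 = 340/(-38/5) - 434/5 = 340*(-5/38) - 434/5 = -850/19 - 434/5 = -12496/95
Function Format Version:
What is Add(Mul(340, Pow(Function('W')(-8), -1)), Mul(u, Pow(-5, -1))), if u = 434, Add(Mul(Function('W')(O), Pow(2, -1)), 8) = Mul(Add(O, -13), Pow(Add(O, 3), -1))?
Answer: Rational(-12496, 95) ≈ -131.54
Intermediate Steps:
Function('W')(O) = Add(-16, Mul(2, Pow(Add(3, O), -1), Add(-13, O))) (Function('W')(O) = Add(-16, Mul(2, Mul(Add(O, -13), Pow(Add(O, 3), -1)))) = Add(-16, Mul(2, Mul(Add(-13, O), Pow(Add(3, O), -1)))) = Add(-16, Mul(2, Mul(Pow(Add(3, O), -1), Add(-13, O)))) = Add(-16, Mul(2, Pow(Add(3, O), -1), Add(-13, O))))
Add(Mul(340, Pow(Function('W')(-8), -1)), Mul(u, Pow(-5, -1))) = Add(Mul(340, Pow(Mul(2, Pow(Add(3, -8), -1), Add(-37, Mul(-7, -8))), -1)), Mul(434, Pow(-5, -1))) = Add(Mul(340, Pow(Mul(2, Pow(-5, -1), Add(-37, 56)), -1)), Mul(434, Rational(-1, 5))) = Add(Mul(340, Pow(Mul(2, Rational(-1, 5), 19), -1)), Rational(-434, 5)) = Add(Mul(340, Pow(Rational(-38, 5), -1)), Rational(-434, 5)) = Add(Mul(340, Rational(-5, 38)), Rational(-434, 5)) = Add(Rational(-850, 19), Rational(-434, 5)) = Rational(-12496, 95)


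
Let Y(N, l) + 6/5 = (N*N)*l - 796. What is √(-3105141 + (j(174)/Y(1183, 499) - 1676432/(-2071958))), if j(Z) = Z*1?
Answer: I*√4514604332712618060164929963476450823/1205783233780517 ≈ 1762.1*I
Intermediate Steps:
Y(N, l) = -3986/5 + l*N² (Y(N, l) = -6/5 + ((N*N)*l - 796) = -6/5 + (N²*l - 796) = -6/5 + (l*N² - 796) = -6/5 + (-796 + l*N²) = -3986/5 + l*N²)
j(Z) = Z
√(-3105141 + (j(174)/Y(1183, 499) - 1676432/(-2071958))) = √(-3105141 + (174/(-3986/5 + 499*1183²) - 1676432/(-2071958))) = √(-3105141 + (174/(-3986/5 + 499*1399489) - 1676432*(-1/2071958))) = √(-3105141 + (174/(-3986/5 + 698345011) + 838216/1035979)) = √(-3105141 + (174/(3491721069/5) + 838216/1035979)) = √(-3105141 + (174*(5/3491721069) + 838216/1035979)) = √(-3105141 + (290/1163907023 + 838216/1035979)) = √(-3105141 + 975605789624878/1205783233780517) = √(-3744125980718678713019/1205783233780517) = I*√4514604332712618060164929963476450823/1205783233780517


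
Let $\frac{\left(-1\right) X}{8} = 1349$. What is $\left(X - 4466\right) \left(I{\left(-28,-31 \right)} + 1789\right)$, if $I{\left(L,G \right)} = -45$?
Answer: $-26609952$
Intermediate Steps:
$X = -10792$ ($X = \left(-8\right) 1349 = -10792$)
$\left(X - 4466\right) \left(I{\left(-28,-31 \right)} + 1789\right) = \left(-10792 - 4466\right) \left(-45 + 1789\right) = \left(-15258\right) 1744 = -26609952$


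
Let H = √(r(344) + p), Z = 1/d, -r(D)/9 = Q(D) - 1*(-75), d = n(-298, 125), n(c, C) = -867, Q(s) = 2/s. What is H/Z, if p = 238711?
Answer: -867*√1760513869/86 ≈ -4.2300e+5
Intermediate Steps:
d = -867
r(D) = -675 - 18/D (r(D) = -9*(2/D - 1*(-75)) = -9*(2/D + 75) = -9*(75 + 2/D) = -675 - 18/D)
Z = -1/867 (Z = 1/(-867) = -1/867 ≈ -0.0011534)
H = √1760513869/86 (H = √((-675 - 18/344) + 238711) = √((-675 - 18*1/344) + 238711) = √((-675 - 9/172) + 238711) = √(-116109/172 + 238711) = √(40942183/172) = √1760513869/86 ≈ 487.89)
H/Z = (√1760513869/86)/(-1/867) = (√1760513869/86)*(-867) = -867*√1760513869/86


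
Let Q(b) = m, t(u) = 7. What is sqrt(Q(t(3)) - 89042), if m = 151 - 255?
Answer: 29*I*sqrt(106) ≈ 298.57*I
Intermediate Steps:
m = -104
Q(b) = -104
sqrt(Q(t(3)) - 89042) = sqrt(-104 - 89042) = sqrt(-89146) = 29*I*sqrt(106)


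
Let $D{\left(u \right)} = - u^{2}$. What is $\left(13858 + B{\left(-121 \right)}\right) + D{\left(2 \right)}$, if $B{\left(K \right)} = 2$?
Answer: $13856$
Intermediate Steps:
$\left(13858 + B{\left(-121 \right)}\right) + D{\left(2 \right)} = \left(13858 + 2\right) - 2^{2} = 13860 - 4 = 13856$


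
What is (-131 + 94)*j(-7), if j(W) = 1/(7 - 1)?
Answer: -37/6 ≈ -6.1667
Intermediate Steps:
j(W) = 1/6
(-131 + 94)*j(-7) = (-131 + 94)*(1/6) = -37*1/6 = -37/6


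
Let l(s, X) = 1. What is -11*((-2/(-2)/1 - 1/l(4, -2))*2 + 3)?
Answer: -33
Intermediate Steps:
-11*((-2/(-2)/1 - 1/l(4, -2))*2 + 3) = -11*((-2/(-2)/1 - 1/1)*2 + 3) = -11*((-2*(-1/2)*1 - 1*1)*2 + 3) = -11*((1*1 - 1)*2 + 3) = -11*((1 - 1)*2 + 3) = -11*(0*2 + 3) = -11*(0 + 3) = -11*3 = -33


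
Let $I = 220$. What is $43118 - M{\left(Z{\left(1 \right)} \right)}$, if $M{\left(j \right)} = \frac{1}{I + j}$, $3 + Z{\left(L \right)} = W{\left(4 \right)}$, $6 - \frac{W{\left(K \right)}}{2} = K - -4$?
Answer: $\frac{9184133}{213} \approx 43118.0$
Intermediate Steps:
$W{\left(K \right)} = 4 - 2 K$ ($W{\left(K \right)} = 12 - 2 \left(K - -4\right) = 12 - 2 \left(K + 4\right) = 12 - 2 \left(4 + K\right) = 12 - \left(8 + 2 K\right) = 4 - 2 K$)
$Z{\left(L \right)} = -7$ ($Z{\left(L \right)} = -3 + \left(4 - 8\right) = -3 - 4 = -7$)
$M{\left(j \right)} = \frac{1}{220 + j}$
$43118 - M{\left(Z{\left(1 \right)} \right)} = 43118 - \frac{1}{220 - 7} = 43118 - \frac{1}{213} = \frac{9184133}{213}$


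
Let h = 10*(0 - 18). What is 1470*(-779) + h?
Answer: -1145310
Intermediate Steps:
h = -180 (h = 10*(-18) = -180)
1470*(-779) + h = 1470*(-779) - 180 = -1145130 - 180 = -1145310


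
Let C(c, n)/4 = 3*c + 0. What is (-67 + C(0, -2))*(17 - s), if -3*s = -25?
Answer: -1742/3 ≈ -580.67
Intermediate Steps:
s = 25/3 (s = -⅓*(-25) = 25/3 ≈ 8.3333)
C(c, n) = 12*c (C(c, n) = 4*(3*c + 0) = 4*(3*c) = 12*c)
(-67 + C(0, -2))*(17 - s) = (-67 + 12*0)*(17 - 1*25/3) = (-67 + 0)*(17 - 25/3) = -67*26/3 = -1742/3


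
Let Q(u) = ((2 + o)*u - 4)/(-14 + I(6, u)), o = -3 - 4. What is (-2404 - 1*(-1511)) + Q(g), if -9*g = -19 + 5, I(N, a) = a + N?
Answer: -25844/29 ≈ -891.17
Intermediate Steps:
o = -7
I(N, a) = N + a
g = 14/9 (g = -(-19 + 5)/9 = -⅑*(-14) = 14/9 ≈ 1.5556)
Q(u) = (-4 - 5*u)/(-8 + u) (Q(u) = ((2 - 7)*u - 4)/(-14 + (6 + u)) = (-5*u - 4)/(-8 + u) = (-4 - 5*u)/(-8 + u))
(-2404 - 1*(-1511)) + Q(g) = (-2404 - 1*(-1511)) + (-4 - 5*14/9)/(-8 + 14/9) = (-2404 + 1511) + (-4 - 70/9)/(-58/9) = -893 - 9/58*(-106/9) = -893 + 53/29 = -25844/29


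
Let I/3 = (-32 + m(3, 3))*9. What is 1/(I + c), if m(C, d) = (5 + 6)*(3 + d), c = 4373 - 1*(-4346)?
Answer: 1/9637 ≈ 0.00010377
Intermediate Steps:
c = 8719 (c = 4373 + 4346 = 8719)
m(C, d) = 33 + 11*d (m(C, d) = 11*(3 + d) = 33 + 11*d)
I = 918 (I = 3*((-32 + (33 + 11*3))*9) = 3*((-32 + (33 + 33))*9) = 3*((-32 + 66)*9) = 3*(34*9) = 3*306 = 918)
1/(I + c) = 1/(918 + 8719) = 1/9637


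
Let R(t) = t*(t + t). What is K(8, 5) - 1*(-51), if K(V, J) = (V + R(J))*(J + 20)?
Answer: 1501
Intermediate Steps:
R(t) = 2*t² (R(t) = t*(2*t) = 2*t²)
K(V, J) = (20 + J)*(V + 2*J²) (K(V, J) = (V + 2*J²)*(J + 20) = (V + 2*J²)*(20 + J) = (20 + J)*(V + 2*J²))
K(8, 5) - 1*(-51) = (2*5³ + 20*8 + 40*5² + 5*8) - 1*(-51) = (2*125 + 160 + 40*25 + 40) + 51 = (250 + 160 + 1000 + 40) + 51 = 1450 + 51 = 1501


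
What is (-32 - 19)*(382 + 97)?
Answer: -24429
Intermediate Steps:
(-32 - 19)*(382 + 97) = -51*479 = -24429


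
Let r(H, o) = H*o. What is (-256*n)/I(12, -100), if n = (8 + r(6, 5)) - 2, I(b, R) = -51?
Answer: 3072/17 ≈ 180.71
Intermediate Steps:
n = 36 (n = (8 + 6*5) - 2 = (8 + 30) - 2 = 38 - 2 = 36)
(-256*n)/I(12, -100) = -256*36/(-51) = -9216*(-1/51) = 3072/17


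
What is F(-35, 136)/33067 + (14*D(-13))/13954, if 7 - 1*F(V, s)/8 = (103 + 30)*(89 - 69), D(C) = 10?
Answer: -145765158/230708459 ≈ -0.63181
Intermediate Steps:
F(V, s) = -21224 (F(V, s) = 56 - 8*(103 + 30)*(89 - 69) = 56 - 1064*20 = 56 - 8*2660 = 56 - 21280 = -21224)
F(-35, 136)/33067 + (14*D(-13))/13954 = -21224/33067 + (14*10)/13954 = -21224*1/33067 + 140*(1/13954) = -21224/33067 + 70/6977 = -145765158/230708459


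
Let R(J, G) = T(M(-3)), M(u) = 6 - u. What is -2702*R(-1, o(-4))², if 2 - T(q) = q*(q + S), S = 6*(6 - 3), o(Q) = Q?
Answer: -156934862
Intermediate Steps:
S = 18 (S = 6*3 = 18)
T(q) = 2 - q*(18 + q) (T(q) = 2 - q*(q + 18) = 2 - q*(18 + q))
R(J, G) = -241 (R(J, G) = 2 - (6 - 1*(-3))² - 18*(6 - 1*(-3)) = 2 - (6 + 3)² - 18*(6 + 3) = 2 - 1*9² - 18*9 = 2 - 1*81 - 162 = 2 - 81 - 162 = -241)
-2702*R(-1, o(-4))² = -2702*(-241)² = -2702*58081 = -156934862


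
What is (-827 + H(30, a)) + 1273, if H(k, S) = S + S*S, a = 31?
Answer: 1438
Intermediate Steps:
H(k, S) = S + S**2
(-827 + H(30, a)) + 1273 = (-827 + 31*(1 + 31)) + 1273 = (-827 + 31*32) + 1273 = (-827 + 992) + 1273 = 165 + 1273 = 1438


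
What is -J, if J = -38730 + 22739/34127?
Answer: 1321715971/34127 ≈ 38729.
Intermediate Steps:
J = -1321715971/34127 (J = -38730 + 22739*(1/34127) = -38730 + 22739/34127 = -1321715971/34127 ≈ -38729.)
-J = -1*(-1321715971/34127) = 1321715971/34127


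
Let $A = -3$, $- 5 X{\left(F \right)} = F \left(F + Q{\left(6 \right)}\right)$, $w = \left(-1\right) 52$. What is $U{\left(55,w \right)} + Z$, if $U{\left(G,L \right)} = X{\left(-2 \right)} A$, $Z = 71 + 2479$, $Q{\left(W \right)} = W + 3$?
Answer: $\frac{12708}{5} \approx 2541.6$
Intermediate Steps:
$Q{\left(W \right)} = 3 + W$
$w = -52$
$X{\left(F \right)} = - \frac{F \left(9 + F\right)}{5}$ ($X{\left(F \right)} = - \frac{F \left(F + \left(3 + 6\right)\right)}{5} = - \frac{F \left(F + 9\right)}{5} = - \frac{F \left(9 + F\right)}{5}$)
$Z = 2550$
$U{\left(G,L \right)} = - \frac{42}{5}$ ($U{\left(G,L \right)} = \left(- \frac{1}{5}\right) \left(-2\right) \left(9 - 2\right) \left(-3\right) = \left(- \frac{1}{5}\right) \left(-2\right) 7 \left(-3\right) = \frac{14}{5} \left(-3\right) = - \frac{42}{5}$)
$U{\left(55,w \right)} + Z = - \frac{42}{5} + 2550 = \frac{12708}{5}$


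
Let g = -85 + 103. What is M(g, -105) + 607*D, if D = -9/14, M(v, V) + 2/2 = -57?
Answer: -6275/14 ≈ -448.21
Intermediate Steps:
g = 18
M(v, V) = -58 (M(v, V) = -1 - 57 = -58)
D = -9/14 (D = -9*1/14 = -9/14 ≈ -0.64286)
M(g, -105) + 607*D = -58 + 607*(-9/14) = -58 - 5463/14 = -6275/14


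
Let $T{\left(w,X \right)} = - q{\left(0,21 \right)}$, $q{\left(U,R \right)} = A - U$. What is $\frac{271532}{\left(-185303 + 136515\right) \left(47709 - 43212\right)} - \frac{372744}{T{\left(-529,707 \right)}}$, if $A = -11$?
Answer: $- \frac{20444975227009}{603348999} \approx -33886.0$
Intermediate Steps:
$q{\left(U,R \right)} = -11 - U$
$T{\left(w,X \right)} = 11$ ($T{\left(w,X \right)} = - (-11 - 0) = - (-11 + 0) = \left(-1\right) \left(-11\right) = 11$)
$\frac{271532}{\left(-185303 + 136515\right) \left(47709 - 43212\right)} - \frac{372744}{T{\left(-529,707 \right)}} = \frac{271532}{\left(-185303 + 136515\right) \left(47709 - 43212\right)} - \frac{372744}{11} = \frac{271532}{\left(-48788\right) 4497} - \frac{372744}{11} = \frac{271532}{-219399636} - \frac{372744}{11} = 271532 \left(- \frac{1}{219399636}\right) - \frac{372744}{11} = - \frac{67883}{54849909} - \frac{372744}{11} = - \frac{20444975227009}{603348999}$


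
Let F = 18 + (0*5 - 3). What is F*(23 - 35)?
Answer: -180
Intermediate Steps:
F = 15 (F = 18 + (0 - 3) = 18 - 3 = 15)
F*(23 - 35) = 15*(23 - 35) = 15*(-12) = -180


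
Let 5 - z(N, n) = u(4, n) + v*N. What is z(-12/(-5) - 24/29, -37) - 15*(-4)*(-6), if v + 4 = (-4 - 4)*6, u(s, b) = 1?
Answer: -39764/145 ≈ -274.23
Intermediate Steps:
v = -52 (v = -4 + (-4 - 4)*6 = -4 - 8*6 = -4 - 48 = -52)
z(N, n) = 4 + 52*N (z(N, n) = 5 - (1 - 52*N) = 5 + (-1 + 52*N) = 4 + 52*N)
z(-12/(-5) - 24/29, -37) - 15*(-4)*(-6) = (4 + 52*(-12/(-5) - 24/29)) - 15*(-4)*(-6) = (4 + 52*(-12*(-⅕) - 24*1/29)) + 60*(-6) = (4 + 52*(12/5 - 24/29)) - 360 = (4 + 52*(228/145)) - 360 = (4 + 11856/145) - 360 = 12436/145 - 360 = -39764/145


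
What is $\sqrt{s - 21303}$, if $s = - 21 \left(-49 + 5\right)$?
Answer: $i \sqrt{20379} \approx 142.76 i$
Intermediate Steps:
$s = 924$ ($s = \left(-21\right) \left(-44\right) = 924$)
$\sqrt{s - 21303} = \sqrt{924 - 21303} = \sqrt{-20379} = i \sqrt{20379}$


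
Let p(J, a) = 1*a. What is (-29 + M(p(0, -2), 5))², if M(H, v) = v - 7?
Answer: 961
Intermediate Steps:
p(J, a) = a
M(H, v) = -7 + v
(-29 + M(p(0, -2), 5))² = (-29 + (-7 + 5))² = (-29 - 2)² = (-31)² = 961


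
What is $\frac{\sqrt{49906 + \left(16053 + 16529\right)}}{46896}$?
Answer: $\frac{\sqrt{20622}}{23448} \approx 0.0061243$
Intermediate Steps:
$\frac{\sqrt{49906 + \left(16053 + 16529\right)}}{46896} = \sqrt{49906 + 32582} \cdot \frac{1}{46896} = \sqrt{82488} \cdot \frac{1}{46896} = 2 \sqrt{20622} \cdot \frac{1}{46896} = \frac{\sqrt{20622}}{23448}$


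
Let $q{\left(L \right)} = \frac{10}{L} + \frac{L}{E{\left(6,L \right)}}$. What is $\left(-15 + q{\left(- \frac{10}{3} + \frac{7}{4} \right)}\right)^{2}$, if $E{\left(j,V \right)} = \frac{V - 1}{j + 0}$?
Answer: $\frac{107931321}{346921} \approx 311.11$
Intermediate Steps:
$E{\left(j,V \right)} = \frac{-1 + V}{j}$
$q{\left(L \right)} = \frac{10}{L} + \frac{L}{- \frac{1}{6} + \frac{L}{6}}$ ($q{\left(L \right)} = \frac{10}{L} + \frac{L}{\frac{1}{6} \left(-1 + L\right)} = \frac{10}{L} + \frac{L}{- \frac{1}{6} + \frac{L}{6}}$)
$\left(-15 + q{\left(- \frac{10}{3} + \frac{7}{4} \right)}\right)^{2} = \left(-15 + \frac{2 \left(-5 + 3 \left(- \frac{10}{3} + \frac{7}{4}\right)^{2} + 5 \left(- \frac{10}{3} + \frac{7}{4}\right)\right)}{\left(- \frac{10}{3} + \frac{7}{4}\right) \left(-1 + \left(- \frac{10}{3} + \frac{7}{4}\right)\right)}\right)^{2} = \left(-15 + \frac{2 \left(-5 + 3 \left(- \frac{19}{12}\right)^{2} + 5 \left(- \frac{19}{12}\right)\right)}{\left(- \frac{19}{12}\right) \left(-1 - \frac{19}{12}\right)}\right)^{2} = \left(-15 + 2 \left(- \frac{12}{19}\right) \frac{1}{- \frac{31}{12}} \left(-5 + 3 \cdot \frac{361}{144} - \frac{95}{12}\right)\right)^{2} = \left(-15 + 2 \left(- \frac{12}{19}\right) \left(- \frac{12}{31}\right) \left(-5 + \frac{361}{48} - \frac{95}{12}\right)\right)^{2} = \left(-15 + 2 \left(- \frac{12}{19}\right) \left(- \frac{12}{31}\right) \left(- \frac{259}{48}\right)\right)^{2} = \left(-15 - \frac{1554}{589}\right)^{2} = \left(- \frac{10389}{589}\right)^{2} = \frac{107931321}{346921}$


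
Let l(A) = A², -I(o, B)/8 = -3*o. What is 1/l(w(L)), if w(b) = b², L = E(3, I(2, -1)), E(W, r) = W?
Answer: 1/81 ≈ 0.012346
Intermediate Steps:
I(o, B) = 24*o (I(o, B) = -(-24)*o = 24*o)
L = 3
1/l(w(L)) = 1/((3²)²) = 1/(9²) = 1/81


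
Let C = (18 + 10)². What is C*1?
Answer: 784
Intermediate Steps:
C = 784 (C = 28² = 784)
C*1 = 784*1 = 784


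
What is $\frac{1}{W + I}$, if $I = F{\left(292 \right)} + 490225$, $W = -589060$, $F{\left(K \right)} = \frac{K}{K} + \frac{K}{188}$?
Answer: $- \frac{47}{4645125} \approx -1.0118 \cdot 10^{-5}$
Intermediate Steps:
$F{\left(K \right)} = 1 + \frac{K}{188}$ ($F{\left(K \right)} = 1 + K \frac{1}{188} = 1 + \frac{K}{188}$)
$I = \frac{23040695}{47}$ ($I = \left(1 + \frac{1}{188} \cdot 292\right) + 490225 = \left(1 + \frac{73}{47}\right) + 490225 = \frac{120}{47} + 490225 = \frac{23040695}{47} \approx 4.9023 \cdot 10^{5}$)
$\frac{1}{W + I} = \frac{1}{-589060 + \frac{23040695}{47}} = \frac{1}{- \frac{4645125}{47}} = - \frac{47}{4645125}$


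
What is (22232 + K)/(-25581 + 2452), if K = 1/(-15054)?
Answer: -334680527/348183966 ≈ -0.96122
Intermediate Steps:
K = -1/15054 ≈ -6.6428e-5
(22232 + K)/(-25581 + 2452) = (22232 - 1/15054)/(-25581 + 2452) = (334680527/15054)/(-23129) = (334680527/15054)*(-1/23129) = -334680527/348183966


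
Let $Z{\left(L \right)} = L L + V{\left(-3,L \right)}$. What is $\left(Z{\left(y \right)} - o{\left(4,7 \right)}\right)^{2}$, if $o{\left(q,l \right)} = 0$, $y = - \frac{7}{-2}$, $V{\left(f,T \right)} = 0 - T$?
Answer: $\frac{1225}{16} \approx 76.563$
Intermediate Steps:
$V{\left(f,T \right)} = - T$
$y = \frac{7}{2}$ ($y = \left(-7\right) \left(- \frac{1}{2}\right) = \frac{7}{2} \approx 3.5$)
$Z{\left(L \right)} = L^{2} - L$ ($Z{\left(L \right)} = L L - L = L^{2} - L$)
$\left(Z{\left(y \right)} - o{\left(4,7 \right)}\right)^{2} = \left(\frac{7 \left(-1 + \frac{7}{2}\right)}{2} - 0\right)^{2} = \left(\frac{7}{2} \cdot \frac{5}{2} + 0\right)^{2} = \left(\frac{35}{4} + 0\right)^{2} = \left(\frac{35}{4}\right)^{2} = \frac{1225}{16}$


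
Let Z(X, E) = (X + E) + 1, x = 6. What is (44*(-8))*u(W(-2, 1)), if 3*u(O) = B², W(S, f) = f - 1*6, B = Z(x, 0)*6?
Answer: -206976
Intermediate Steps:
Z(X, E) = 1 + E + X (Z(X, E) = (E + X) + 1 = 1 + E + X)
B = 42 (B = (1 + 0 + 6)*6 = 7*6 = 42)
W(S, f) = -6 + f (W(S, f) = f - 6 = -6 + f)
u(O) = 588 (u(O) = (⅓)*42² = (⅓)*1764 = 588)
(44*(-8))*u(W(-2, 1)) = (44*(-8))*588 = -352*588 = -206976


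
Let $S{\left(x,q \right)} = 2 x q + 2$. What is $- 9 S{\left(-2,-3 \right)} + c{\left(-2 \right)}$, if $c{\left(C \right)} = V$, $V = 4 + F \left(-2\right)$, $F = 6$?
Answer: $-134$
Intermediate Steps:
$S{\left(x,q \right)} = 2 + 2 q x$ ($S{\left(x,q \right)} = 2 q x + 2 = 2 + 2 q x$)
$V = -8$ ($V = 4 + 6 \left(-2\right) = 4 - 12 = -8$)
$c{\left(C \right)} = -8$
$- 9 S{\left(-2,-3 \right)} + c{\left(-2 \right)} = - 9 \left(2 + 2 \left(-3\right) \left(-2\right)\right) - 8 = - 9 \left(2 + 12\right) - 8 = \left(-9\right) 14 - 8 = -126 - 8 = -134$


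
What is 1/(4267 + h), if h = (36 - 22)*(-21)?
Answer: 1/3973 ≈ 0.00025170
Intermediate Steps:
h = -294 (h = 14*(-21) = -294)
1/(4267 + h) = 1/(4267 - 294) = 1/3973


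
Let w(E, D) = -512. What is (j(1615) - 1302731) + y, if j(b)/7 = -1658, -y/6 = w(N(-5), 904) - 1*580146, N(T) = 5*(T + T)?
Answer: 2169611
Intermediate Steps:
N(T) = 10*T (N(T) = 5*(2*T) = 10*T)
y = 3483948 (y = -6*(-512 - 1*580146) = -6*(-512 - 580146) = -6*(-580658) = 3483948)
j(b) = -11606 (j(b) = 7*(-1658) = -11606)
(j(1615) - 1302731) + y = (-11606 - 1302731) + 3483948 = -1314337 + 3483948 = 2169611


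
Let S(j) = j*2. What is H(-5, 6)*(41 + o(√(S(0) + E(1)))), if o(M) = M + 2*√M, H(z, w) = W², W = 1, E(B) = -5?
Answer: 41 + I*√5 + 2*5^(¼)*√I ≈ 43.115 + 4.3508*I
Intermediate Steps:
S(j) = 2*j
H(z, w) = 1 (H(z, w) = 1² = 1)
H(-5, 6)*(41 + o(√(S(0) + E(1)))) = 1*(41 + (√(2*0 - 5) + 2*√(√(2*0 - 5)))) = 1*(41 + (√(0 - 5) + 2*√(√(0 - 5)))) = 1*(41 + (√(-5) + 2*√(√(-5)))) = 1*(41 + (I*√5 + 2*√(I*√5))) = 1*(41 + (I*√5 + 2*(5^(¼)*√I))) = 1*(41 + (I*√5 + 2*5^(¼)*√I)) = 1*(41 + I*√5 + 2*5^(¼)*√I) = 41 + I*√5 + 2*5^(¼)*√I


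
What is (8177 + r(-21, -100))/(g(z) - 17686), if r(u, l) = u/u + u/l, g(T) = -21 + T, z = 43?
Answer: -272607/588800 ≈ -0.46299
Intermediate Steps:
r(u, l) = 1 + u/l
(8177 + r(-21, -100))/(g(z) - 17686) = (8177 + (-100 - 21)/(-100))/((-21 + 43) - 17686) = (8177 - 1/100*(-121))/(22 - 17686) = (8177 + 121/100)/(-17664) = (817821/100)*(-1/17664) = -272607/588800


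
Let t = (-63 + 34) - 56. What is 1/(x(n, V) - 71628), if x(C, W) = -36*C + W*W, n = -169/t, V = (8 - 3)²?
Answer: -85/6041339 ≈ -1.4070e-5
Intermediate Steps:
V = 25 (V = 5² = 25)
t = -85 (t = -29 - 56 = -85)
n = 169/85 (n = -169/(-85) = -169*(-1/85) = 169/85 ≈ 1.9882)
x(C, W) = W² - 36*C (x(C, W) = -36*C + W² = W² - 36*C)
1/(x(n, V) - 71628) = 1/((25² - 36*169/85) - 71628) = 1/((625 - 6084/85) - 71628) = 1/(47041/85 - 71628) = 1/(-6041339/85) = -85/6041339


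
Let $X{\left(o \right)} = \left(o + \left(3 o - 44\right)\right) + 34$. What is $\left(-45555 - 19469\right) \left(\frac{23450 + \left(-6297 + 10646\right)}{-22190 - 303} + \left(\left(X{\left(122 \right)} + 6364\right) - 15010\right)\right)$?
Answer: $\frac{11948200509952}{22493} \approx 5.312 \cdot 10^{8}$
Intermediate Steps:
$X{\left(o \right)} = -10 + 4 o$ ($X{\left(o \right)} = \left(o + \left(-44 + 3 o\right)\right) + 34 = \left(-44 + 4 o\right) + 34 = -10 + 4 o$)
$\left(-45555 - 19469\right) \left(\frac{23450 + \left(-6297 + 10646\right)}{-22190 - 303} + \left(\left(X{\left(122 \right)} + 6364\right) - 15010\right)\right) = \left(-45555 - 19469\right) \left(\frac{23450 + \left(-6297 + 10646\right)}{-22190 - 303} + \left(\left(\left(-10 + 4 \cdot 122\right) + 6364\right) - 15010\right)\right) = - 65024 \left(\frac{23450 + 4349}{-22493} + \left(\left(\left(-10 + 488\right) + 6364\right) - 15010\right)\right) = - 65024 \left(27799 \left(- \frac{1}{22493}\right) + \left(\left(478 + 6364\right) - 15010\right)\right) = - 65024 \left(- \frac{27799}{22493} + \left(6842 - 15010\right)\right) = - 65024 \left(- \frac{27799}{22493} - 8168\right) = \left(-65024\right) \left(- \frac{183750623}{22493}\right) = \frac{11948200509952}{22493}$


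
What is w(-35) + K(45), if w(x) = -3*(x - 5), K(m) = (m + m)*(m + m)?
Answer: 8220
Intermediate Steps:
K(m) = 4*m**2 (K(m) = (2*m)*(2*m) = 4*m**2)
w(x) = 15 - 3*x (w(x) = -3*(-5 + x) = 15 - 3*x)
w(-35) + K(45) = (15 - 3*(-35)) + 4*45**2 = (15 + 105) + 4*2025 = 120 + 8100 = 8220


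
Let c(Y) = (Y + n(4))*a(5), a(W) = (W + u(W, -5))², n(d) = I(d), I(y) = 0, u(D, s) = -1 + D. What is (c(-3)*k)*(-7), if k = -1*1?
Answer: -1701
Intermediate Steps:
n(d) = 0
k = -1
a(W) = (-1 + 2*W)² (a(W) = (W + (-1 + W))² = (-1 + 2*W)²)
c(Y) = 81*Y (c(Y) = (Y + 0)*(-1 + 2*5)² = Y*(-1 + 10)² = Y*9² = Y*81 = 81*Y)
(c(-3)*k)*(-7) = ((81*(-3))*(-1))*(-7) = -243*(-1)*(-7) = 243*(-7) = -1701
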